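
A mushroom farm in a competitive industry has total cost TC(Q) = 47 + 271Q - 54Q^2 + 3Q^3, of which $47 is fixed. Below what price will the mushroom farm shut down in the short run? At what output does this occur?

The shutdown price is the minimum of AVC. VC = 271Q - 54Q^2 + 3Q^3, so AVC = 271 - 54Q + 3Q^2.
dAVC/dQ = -54 + 6Q = 0 gives Q = 9. min AVC = 271 - 54·9 + 3·9^2 = 28.
For P < $28 the firm produces nothing.

$28 per unit, at Q = 9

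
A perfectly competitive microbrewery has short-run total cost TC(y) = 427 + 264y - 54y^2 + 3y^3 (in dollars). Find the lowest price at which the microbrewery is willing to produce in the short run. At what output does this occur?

The firm shuts down when price falls below the minimum of average variable cost. AVC = VC/y = 264 - 54y + 3y^2.
dAVC/dy = -54 + 6y = 0 gives y = 9. min AVC = 264 - 54·9 + 3·9^2 = 21.
The firm shuts down for any P below $21.

$21 per unit, at y = 9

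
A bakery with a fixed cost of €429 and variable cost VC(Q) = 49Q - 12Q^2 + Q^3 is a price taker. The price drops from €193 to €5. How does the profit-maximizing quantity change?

Output falls from 12 to 0 (the firm shuts down)

MC = 49 - 24Q + 3Q^2; the shutdown threshold is min AVC = €13 (at Q = 6).
With P = €193 above the shutdown price, P = MC gives Q = 12.
At P = €5 < min AVC = €13, price no longer covers variable cost at any output, so the firm shuts down: Q = 0.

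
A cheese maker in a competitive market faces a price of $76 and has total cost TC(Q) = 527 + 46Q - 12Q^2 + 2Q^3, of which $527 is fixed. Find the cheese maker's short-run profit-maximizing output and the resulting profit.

AVC = 46 - 12Q + 2Q^2 has its minimum $28 at Q = 3; price $76 clears that bar, so the firm operates.
MC = 46 - 24Q + 6Q^2. Setting P = MC and taking the root on the rising branch gives Q* = 5.
TR = 76·5 = 380. TC = 527 + 180 = 707. Profit = 380 − 707 = -$327.
That loss of $327 beats the $527 the firm would lose by shutting down; producing recovers $200 of fixed cost.

Profit = -$327 at Q = 5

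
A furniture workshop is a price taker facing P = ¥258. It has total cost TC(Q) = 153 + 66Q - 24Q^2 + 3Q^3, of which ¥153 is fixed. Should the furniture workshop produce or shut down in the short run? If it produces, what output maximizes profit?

From TC, MC = TC'(Q) = 66 - 48Q + 9Q^2 and AVC = VC/Q = 66 - 24Q + 3Q^2.
The AVC parabola has its vertex at Q = 24/6 = 4, where AVC = 66 - 24·4 + 3·4^2 = ¥18.
Because ¥258 ≥ ¥18, revenue can cover variable cost; the firm operates.
P = MC gives -192 - 48Q + 9Q^2 = 0, with roots -8/3 and 8. Take the larger (rising MC): Q* = 8.
Check: AVC at Q = 8 is ¥66 ≤ P, so revenue covers variable cost.
Profit = P·Q − TC = 258·8 − 681 = ¥1383.

Produce at Q = 8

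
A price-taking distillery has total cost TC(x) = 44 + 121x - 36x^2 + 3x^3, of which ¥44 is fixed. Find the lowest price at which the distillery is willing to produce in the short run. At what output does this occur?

Short-run supply begins at min AVC. From VC = 121x - 36x^2 + 3x^3, AVC = 121 - 36x + 3x^2.
At the minimum of AVC, MC = AVC. MC = 121 - 72x + 9x^2; setting MC = AVC gives 6x^2 - 36x = 0, so x = 6. min AVC = 13.
The firm shuts down for any P below ¥13.

¥13 per unit, at x = 6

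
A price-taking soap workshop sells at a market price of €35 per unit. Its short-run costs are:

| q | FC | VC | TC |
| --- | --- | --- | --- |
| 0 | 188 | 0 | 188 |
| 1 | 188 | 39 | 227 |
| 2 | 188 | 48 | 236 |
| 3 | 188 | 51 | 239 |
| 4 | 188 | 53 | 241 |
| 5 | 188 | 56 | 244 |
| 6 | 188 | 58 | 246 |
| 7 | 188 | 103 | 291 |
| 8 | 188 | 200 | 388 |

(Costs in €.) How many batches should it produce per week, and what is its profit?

Tabulate TR − TC: q=0: -188; q=1: -192; q=2: -166; q=3: -134; q=4: -101; q=5: -69; q=6: -36; q=7: -46; q=8: -108.
Profit is maximized at q = 6. AVC there is 58/6 = €9.67 ≤ P, so producing beats shutting down (which would give -€188).

q = 6; profit = -€36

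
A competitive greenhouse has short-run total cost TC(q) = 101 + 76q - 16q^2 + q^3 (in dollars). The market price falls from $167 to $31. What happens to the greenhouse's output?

AVC = 76 - 16q + q^2, minimized at q = 8 where min AVC = $12. MC = 76 - 32q + 3q^2.
With P = $167 above the shutdown price, P = MC gives q = 13.
At P = $31 ≥ min AVC, set P = MC: q = 9. The firm stays open but cuts output.

Output falls from 13 to 9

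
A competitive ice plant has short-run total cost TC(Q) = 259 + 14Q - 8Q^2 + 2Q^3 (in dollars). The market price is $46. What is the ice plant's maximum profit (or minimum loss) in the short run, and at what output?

Profit = -$131 at Q = 4

AVC = 14 - 8Q + 2Q^2 has its minimum $6 at Q = 2; price $46 clears that bar, so the firm operates.
With MC = 14 - 16Q + 6Q^2, P = MC on the upward-sloping part at Q* = 4.
TR = 46·4 = 184. TC = 259 + 56 = 315. Profit = 184 − 315 = -$131.
By producing, the firm covers all variable cost plus $128 of fixed cost; shutting down would lose the full $259.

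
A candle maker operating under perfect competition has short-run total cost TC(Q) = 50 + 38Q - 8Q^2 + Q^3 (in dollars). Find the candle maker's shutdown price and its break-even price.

Shutdown price = $22; break-even price = $33

AVC = 38 - 8Q + Q^2; minimized at Q = 4, giving min AVC = $22. That is the shutdown price.
ATC = 50/Q + 38 - 8Q + Q^2. Setting dATC/dQ = −50/Q^2 − 8 + 2Q = 0 gives Q = 5 (since 2·5^3 − 8·5^2 = 50).
min ATC = 50/5 + 38 − 8·5 + 5^2 = $33. That is the break-even price.
For $22 ≤ P < $33 the firm produces at a loss; below $22 it shuts down.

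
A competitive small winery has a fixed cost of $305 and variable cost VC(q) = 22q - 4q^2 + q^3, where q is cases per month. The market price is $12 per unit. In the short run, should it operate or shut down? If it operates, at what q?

Shut down

From TC, MC = TC'(q) = 22 - 8q + 3q^2 and AVC = VC/q = 22 - 4q + q^2.
The AVC parabola has its vertex at q = 4/2 = 2, where AVC = 22 - 4·2 + 2^2 = $18.
P = $12 lies below min AVC = $18; no output level covers variable cost.
Best response: produce nothing and absorb the $305 fixed cost.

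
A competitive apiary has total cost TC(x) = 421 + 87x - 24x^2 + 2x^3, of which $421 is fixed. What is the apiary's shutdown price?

Short-run supply begins at min AVC. From VC = 87x - 24x^2 + 2x^3, AVC = 87 - 24x + 2x^2.
At the minimum of AVC, MC = AVC. MC = 87 - 48x + 6x^2; setting MC = AVC gives 4x^2 - 24x = 0, so x = 6. min AVC = 15.
The firm shuts down for any P below $15.

$15 per unit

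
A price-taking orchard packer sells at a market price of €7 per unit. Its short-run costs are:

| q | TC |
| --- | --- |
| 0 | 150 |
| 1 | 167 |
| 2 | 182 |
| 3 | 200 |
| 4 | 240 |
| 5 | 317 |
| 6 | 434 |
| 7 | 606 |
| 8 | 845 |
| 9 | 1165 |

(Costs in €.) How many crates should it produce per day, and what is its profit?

Compute π = P·q − TC at each output: q=0: -150; q=1: -160; q=2: -168; q=3: -179; q=4: -212; q=5: -282; q=6: -392; q=7: -557; q=8: -789; q=9: -1102.
Profit is highest at q = 0. Equivalently, the lowest AVC in the table is 32/2 ≈ €16 at q = 2, and P = €7 falls below it — price never covers variable cost, so the firm shuts down and loses only its fixed cost.

q = 0 (shut down); profit = -€150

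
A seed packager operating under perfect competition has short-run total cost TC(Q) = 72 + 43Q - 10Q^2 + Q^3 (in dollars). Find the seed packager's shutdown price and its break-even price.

Shutdown price = $18; break-even price = $31

Shutdown price = min AVC. AVC = 43 - 10Q + Q^2, with vertex at Q = 5 and minimum $18.
ATC = 72/Q + 43 - 10Q + Q^2. Setting dATC/dQ = −72/Q^2 − 10 + 2Q = 0 gives Q = 6 (since 2·6^3 − 10·6^2 = 72).
min ATC = 72/6 + 43 − 10·6 + 6^2 = $31. That is the break-even price.
For $18 ≤ P < $31 the firm produces at a loss; below $18 it shuts down.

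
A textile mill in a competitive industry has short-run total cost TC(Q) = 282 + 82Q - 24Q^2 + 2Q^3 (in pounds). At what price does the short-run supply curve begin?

The firm shuts down when price falls below the minimum of average variable cost. AVC = VC/Q = 82 - 24Q + 2Q^2.
dAVC/dQ = -24 + 4Q = 0 gives Q = 6. min AVC = 82 - 24·6 + 2·6^2 = 10.
For P < £10 the firm produces nothing.

£10 per unit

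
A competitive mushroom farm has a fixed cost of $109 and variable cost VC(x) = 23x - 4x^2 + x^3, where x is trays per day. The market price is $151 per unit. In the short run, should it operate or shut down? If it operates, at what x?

Variable cost is VC = 23x - 4x^2 + x^3, so AVC = VC/x = 23 - 4x + x^2 and MC = dTC/dx = 23 - 8x + 3x^2.
The AVC parabola has its vertex at x = 4/2 = 2, where AVC = 23 - 4·2 + 2^2 = $19.
P = $151 exceeds min AVC = $19, so the firm stays open.
Solving P = MC: -128 - 8x + 3x^2 = 0 ⇒ x = -16/3 or 8. On the upward-sloping branch, x* = 8.
Check: AVC at x = 8 is $55 ≤ P, so revenue covers variable cost.
Profit = P·x − TC = 151·8 − 549 = $659.

Produce at x = 8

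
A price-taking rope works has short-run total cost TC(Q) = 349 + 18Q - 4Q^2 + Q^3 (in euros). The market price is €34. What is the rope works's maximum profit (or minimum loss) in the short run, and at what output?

AVC = 18 - 4Q + Q^2; min AVC = €14 at Q = 2. Since P = €34 ≥ min AVC, the firm produces.
MC = 18 - 8Q + 3Q^2. Setting P = MC and taking the root on the rising branch gives Q* = 4.
TR = 34·4 = 136. TC = 349 + 72 = 421. Profit = 136 − 421 = -€285.
Shutting down would mean losing the fixed cost of €349, so operating at a loss of €285 is better by €64.

Profit = -€285 at Q = 4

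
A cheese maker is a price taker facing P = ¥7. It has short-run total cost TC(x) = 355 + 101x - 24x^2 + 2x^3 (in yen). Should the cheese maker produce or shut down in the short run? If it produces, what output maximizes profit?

Shut down

Strip out fixed cost: VC = 101x - 24x^2 + 2x^3. Then AVC = 101 - 24x + 2x^2 and MC = 101 - 48x + 6x^2.
The AVC parabola has its vertex at x = 24/4 = 6, where AVC = 101 - 24·6 + 2·6^2 = ¥29.
Since P = ¥7 < min AVC = ¥29, price fails to cover variable cost at any output.
The firm minimizes its loss by shutting down and losing only its fixed cost of ¥355.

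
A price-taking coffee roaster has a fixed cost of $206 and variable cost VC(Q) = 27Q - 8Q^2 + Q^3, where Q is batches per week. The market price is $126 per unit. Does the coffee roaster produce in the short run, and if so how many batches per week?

Strip out fixed cost: VC = 27Q - 8Q^2 + Q^3. Then AVC = 27 - 8Q + Q^2 and MC = 27 - 16Q + 3Q^2.
The AVC parabola has its vertex at Q = 8/2 = 4, where AVC = 27 - 8·4 + 4^2 = $11.
Because $126 ≥ $11, revenue can cover variable cost; the firm operates.
Set P = MC: 126 = 27 - 16Q + 3Q^2 → -99 - 16Q + 3Q^2 = 0. The roots are Q = -11/3 and Q = 9; the profit-maximizing output is on the rising part of MC, so Q* = 9.
Check: AVC at Q = 9 is $36 ≤ P, so revenue covers variable cost.
Profit = P·Q − TC = 126·9 − 530 = $604.

Produce at Q = 9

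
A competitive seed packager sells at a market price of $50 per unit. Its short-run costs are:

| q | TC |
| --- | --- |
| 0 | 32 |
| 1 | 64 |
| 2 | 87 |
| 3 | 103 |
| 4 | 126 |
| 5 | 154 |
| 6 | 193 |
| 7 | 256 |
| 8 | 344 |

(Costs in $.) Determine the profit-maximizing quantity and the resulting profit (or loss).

q = 6; profit = $107

Compute π = P·q − TC at each output: q=0: -32; q=1: -14; q=2: 13; q=3: 47; q=4: 74; q=5: 96; q=6: 107; q=7: 94; q=8: 56.
Profit is maximized at q = 6. AVC there is 161/6 = $26.83 ≤ P, so producing beats shutting down (which would give -$32).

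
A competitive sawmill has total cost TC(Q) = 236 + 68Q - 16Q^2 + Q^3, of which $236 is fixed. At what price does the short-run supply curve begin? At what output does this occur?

$4 per unit, at Q = 8

The shutdown price is the minimum of AVC. VC = 68Q - 16Q^2 + Q^3, so AVC = 68 - 16Q + Q^2.
dAVC/dQ = -16 + 2Q = 0 gives Q = 8. min AVC = 68 - 16·8 + 8^2 = 4.
So the shutdown price is $4.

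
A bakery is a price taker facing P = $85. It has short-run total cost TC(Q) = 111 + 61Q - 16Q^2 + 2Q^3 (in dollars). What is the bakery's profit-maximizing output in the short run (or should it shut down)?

Variable cost is VC = 61Q - 16Q^2 + 2Q^3, so AVC = VC/Q = 61 - 16Q + 2Q^2 and MC = dTC/dQ = 61 - 32Q + 6Q^2.
AVC is minimized where dAVC/dQ = -16 + 4Q = 0, at Q = 4; min AVC = 61 - 16·4 + 2·4^2 = $29.
Because $85 ≥ $29, revenue can cover variable cost; the firm operates.
P = MC gives -24 - 32Q + 6Q^2 = 0, with roots -2/3 and 6. Take the larger (rising MC): Q* = 6.
Check: AVC at Q = 6 is $37 ≤ P, so revenue covers variable cost.
Profit = P·Q − TC = 85·6 − 333 = $177.

Produce at Q = 6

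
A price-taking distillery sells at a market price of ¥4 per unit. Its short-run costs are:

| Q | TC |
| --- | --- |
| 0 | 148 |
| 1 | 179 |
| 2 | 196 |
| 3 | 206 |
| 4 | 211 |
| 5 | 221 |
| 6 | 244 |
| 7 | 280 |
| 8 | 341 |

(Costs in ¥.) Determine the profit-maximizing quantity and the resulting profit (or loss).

Tabulate TR − TC: Q=0: -148; Q=1: -175; Q=2: -188; Q=3: -194; Q=4: -195; Q=5: -201; Q=6: -220; Q=7: -252; Q=8: -309.
Profit is highest at Q = 0. Equivalently, the lowest AVC in the table is 73/5 ≈ ¥14.60 at Q = 5, and P = ¥4 falls below it — price never covers variable cost, so the firm shuts down and loses only its fixed cost.

Q = 0 (shut down); profit = -¥148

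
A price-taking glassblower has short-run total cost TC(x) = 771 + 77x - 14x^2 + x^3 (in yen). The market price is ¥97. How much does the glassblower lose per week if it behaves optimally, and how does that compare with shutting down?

AVC = 77 - 14x + x^2 has its minimum ¥28 at x = 7; price ¥97 clears that bar, so the firm operates.
MC = 77 - 28x + 3x^2. Setting P = MC and taking the root on the rising branch gives x* = 10.
TR = 97·10 = 970. TC = 771 + 370 = 1141. Profit = 970 − 1141 = -¥171.
That loss of ¥171 beats the ¥771 the firm would lose by shutting down; producing recovers ¥600 of fixed cost.

Profit = -¥171 at x = 10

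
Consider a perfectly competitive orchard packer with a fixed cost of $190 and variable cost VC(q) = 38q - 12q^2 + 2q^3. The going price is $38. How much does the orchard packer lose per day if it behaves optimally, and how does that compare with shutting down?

Profit = -$126 at q = 4

AVC = 38 - 12q + 2q^2 has its minimum $20 at q = 3; price $38 clears that bar, so the firm operates.
With MC = 38 - 24q + 6q^2, P = MC on the upward-sloping part at q* = 4.
TR = 38·4 = 152. TC = 190 + 88 = 278. Profit = 152 − 278 = -$126.
By producing, the firm covers all variable cost plus $64 of fixed cost; shutting down would lose the full $190.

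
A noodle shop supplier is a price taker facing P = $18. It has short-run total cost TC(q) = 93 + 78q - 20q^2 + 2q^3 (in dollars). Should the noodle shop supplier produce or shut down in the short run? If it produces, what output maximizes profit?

Shut down

From TC, MC = TC'(q) = 78 - 40q + 6q^2 and AVC = VC/q = 78 - 20q + 2q^2.
The AVC parabola has its vertex at q = 20/4 = 5, where AVC = 78 - 20·5 + 2·5^2 = $28.
With P < min AVC ($18 < $28), every unit sold adds to the loss.
Shutting down limits the loss to fixed cost, $93.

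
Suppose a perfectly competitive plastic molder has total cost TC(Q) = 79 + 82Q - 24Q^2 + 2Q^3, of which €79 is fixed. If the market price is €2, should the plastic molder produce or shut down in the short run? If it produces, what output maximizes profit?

Strip out fixed cost: VC = 82Q - 24Q^2 + 2Q^3. Then AVC = 82 - 24Q + 2Q^2 and MC = 82 - 48Q + 6Q^2.
The AVC parabola has its vertex at Q = 24/4 = 6, where AVC = 82 - 24·6 + 2·6^2 = €10.
P = €2 lies below min AVC = €10; no output level covers variable cost.
The firm minimizes its loss by shutting down and losing only its fixed cost of €79.

Shut down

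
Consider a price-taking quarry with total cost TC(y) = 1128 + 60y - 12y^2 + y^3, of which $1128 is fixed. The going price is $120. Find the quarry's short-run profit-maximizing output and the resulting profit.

AVC = 60 - 12y + y^2 has its minimum $24 at y = 6; price $120 clears that bar, so the firm operates.
MC = 60 - 24y + 3y^2. Setting P = MC and taking the root on the rising branch gives y* = 10.
TR = 120·10 = 1200. TC = 1128 + 400 = 1528. Profit = 1200 − 1528 = -$328.
Shutting down would mean losing the fixed cost of $1128, so operating at a loss of $328 is better by $800.

Profit = -$328 at y = 10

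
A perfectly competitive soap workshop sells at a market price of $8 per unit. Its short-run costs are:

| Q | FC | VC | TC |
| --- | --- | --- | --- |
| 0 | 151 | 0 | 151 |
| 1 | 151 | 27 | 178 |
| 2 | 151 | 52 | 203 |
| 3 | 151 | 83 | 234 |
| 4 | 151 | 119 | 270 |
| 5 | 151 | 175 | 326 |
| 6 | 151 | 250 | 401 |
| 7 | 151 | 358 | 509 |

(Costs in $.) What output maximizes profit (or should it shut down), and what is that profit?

Compute π = P·Q − TC at each output: Q=0: -151; Q=1: -170; Q=2: -187; Q=3: -210; Q=4: -238; Q=5: -286; Q=6: -353; Q=7: -453.
Profit is highest at Q = 0. Equivalently, the lowest AVC in the table is 52/2 ≈ $26 at Q = 2, and P = $8 falls below it — price never covers variable cost, so the firm shuts down and loses only its fixed cost.

Q = 0 (shut down); profit = -$151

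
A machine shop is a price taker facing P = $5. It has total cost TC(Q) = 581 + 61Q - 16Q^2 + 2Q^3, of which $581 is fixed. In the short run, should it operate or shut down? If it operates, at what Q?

Shut down

Variable cost is VC = 61Q - 16Q^2 + 2Q^3, so AVC = VC/Q = 61 - 16Q + 2Q^2 and MC = dTC/dQ = 61 - 32Q + 6Q^2.
The AVC parabola has its vertex at Q = 16/4 = 4, where AVC = 61 - 16·4 + 2·4^2 = $29.
P = $5 lies below min AVC = $29; no output level covers variable cost.
The firm minimizes its loss by shutting down and losing only its fixed cost of $581.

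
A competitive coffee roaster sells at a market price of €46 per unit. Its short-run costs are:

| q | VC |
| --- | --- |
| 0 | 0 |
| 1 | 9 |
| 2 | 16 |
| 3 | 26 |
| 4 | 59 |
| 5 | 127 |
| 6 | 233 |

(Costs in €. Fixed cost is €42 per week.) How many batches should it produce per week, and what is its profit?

q = 4; profit = €83

Tabulate TR − TC: q=0: -42; q=1: -5; q=2: 34; q=3: 70; q=4: 83; q=5: 61; q=6: 1.
Profit is maximized at q = 4. AVC there is 59/4 = €14.75 ≤ P, so producing beats shutting down (which would give -€42).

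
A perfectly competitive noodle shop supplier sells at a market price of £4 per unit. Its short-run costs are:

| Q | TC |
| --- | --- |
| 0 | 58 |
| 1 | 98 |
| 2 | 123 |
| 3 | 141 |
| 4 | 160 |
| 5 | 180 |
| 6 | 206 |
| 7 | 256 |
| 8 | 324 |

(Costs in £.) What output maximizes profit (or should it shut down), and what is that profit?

Q = 0 (shut down); profit = -£58

Compute π = P·Q − TC at each output: Q=0: -58; Q=1: -94; Q=2: -115; Q=3: -129; Q=4: -144; Q=5: -160; Q=6: -182; Q=7: -228; Q=8: -292.
Profit is highest at Q = 0. Equivalently, the lowest AVC in the table is 122/5 ≈ £24.40 at Q = 5, and P = £4 falls below it — price never covers variable cost, so the firm shuts down and loses only its fixed cost.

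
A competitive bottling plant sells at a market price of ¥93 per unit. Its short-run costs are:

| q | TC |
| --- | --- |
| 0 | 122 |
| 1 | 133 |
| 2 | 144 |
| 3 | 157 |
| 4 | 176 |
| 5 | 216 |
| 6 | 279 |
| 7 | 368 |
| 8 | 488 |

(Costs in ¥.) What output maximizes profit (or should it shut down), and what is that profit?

Tabulate TR − TC: q=0: -122; q=1: -40; q=2: 42; q=3: 122; q=4: 196; q=5: 249; q=6: 279; q=7: 283; q=8: 256.
Profit is maximized at q = 7. AVC there is 246/7 = ¥35.14 ≤ P, so producing beats shutting down (which would give -¥122).

q = 7; profit = ¥283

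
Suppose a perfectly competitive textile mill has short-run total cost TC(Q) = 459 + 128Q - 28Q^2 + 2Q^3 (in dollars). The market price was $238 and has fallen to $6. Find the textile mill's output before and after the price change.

Output falls from 11 to 0 (the firm shuts down)

MC = 128 - 56Q + 6Q^2; the shutdown threshold is min AVC = $30 (at Q = 7).
At P = $238 ≥ min AVC, set P = MC on the rising branch: Q = 11.
At P = $6 < min AVC = $30, price no longer covers variable cost at any output, so the firm shuts down: Q = 0.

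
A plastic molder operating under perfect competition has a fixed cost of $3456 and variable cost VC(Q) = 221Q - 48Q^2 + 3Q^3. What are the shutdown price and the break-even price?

Shutdown price = min AVC. AVC = 221 - 48Q + 3Q^2, with vertex at Q = 8 and minimum $29.
ATC = 3456/Q + 221 - 48Q + 3Q^2. Setting dATC/dQ = −3456/Q^2 − 48 + 6Q = 0 gives Q = 12 (since 6·12^3 − 48·12^2 = 3456).
min ATC = 3456/12 + 221 − 48·12 + 3·12^2 = $365. That is the break-even price.
For $29 ≤ P < $365 the firm produces at a loss; below $29 it shuts down.

Shutdown price = $29; break-even price = $365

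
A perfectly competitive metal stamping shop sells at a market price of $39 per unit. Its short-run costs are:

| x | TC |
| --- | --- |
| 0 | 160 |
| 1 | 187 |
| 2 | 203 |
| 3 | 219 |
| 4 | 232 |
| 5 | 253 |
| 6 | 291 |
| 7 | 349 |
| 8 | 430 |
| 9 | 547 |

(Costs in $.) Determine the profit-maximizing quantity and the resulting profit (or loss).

x = 6; profit = -$57

Profit at each row (π = 39x − TC): x=0: -160; x=1: -148; x=2: -125; x=3: -102; x=4: -76; x=5: -58; x=6: -57; x=7: -76; x=8: -118; x=9: -196.
Profit is maximized at x = 6. AVC there is 131/6 = $21.83 ≤ P, so producing beats shutting down (which would give -$160).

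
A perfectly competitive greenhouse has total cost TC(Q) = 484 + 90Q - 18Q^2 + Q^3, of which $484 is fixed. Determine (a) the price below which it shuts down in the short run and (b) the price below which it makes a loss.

Shutdown price = $9; break-even price = $57

AVC = 90 - 18Q + Q^2; minimized at Q = 9, giving min AVC = $9. That is the shutdown price.
ATC = 484/Q + 90 - 18Q + Q^2. Setting dATC/dQ = −484/Q^2 − 18 + 2Q = 0 gives Q = 11 (since 2·11^3 − 18·11^2 = 484).
min ATC = 484/11 + 90 − 18·11 + 11^2 = $57. That is the break-even price.
For $9 ≤ P < $57 the firm produces at a loss; below $9 it shuts down.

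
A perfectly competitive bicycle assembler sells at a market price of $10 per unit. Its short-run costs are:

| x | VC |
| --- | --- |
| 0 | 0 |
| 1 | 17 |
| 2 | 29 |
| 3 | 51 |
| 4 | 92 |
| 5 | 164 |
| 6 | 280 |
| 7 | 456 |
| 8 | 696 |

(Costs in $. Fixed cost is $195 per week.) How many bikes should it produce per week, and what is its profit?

x = 0 (shut down); profit = -$195

Compute π = P·x − TC at each output: x=0: -195; x=1: -202; x=2: -204; x=3: -216; x=4: -247; x=5: -309; x=6: -415; x=7: -581; x=8: -811.
Profit is highest at x = 0. Equivalently, the lowest AVC in the table is 29/2 ≈ $14.50 at x = 2, and P = $10 falls below it — price never covers variable cost, so the firm shuts down and loses only its fixed cost.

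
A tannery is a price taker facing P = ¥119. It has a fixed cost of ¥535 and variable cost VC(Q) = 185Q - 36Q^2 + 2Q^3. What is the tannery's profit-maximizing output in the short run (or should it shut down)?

From TC, MC = TC'(Q) = 185 - 72Q + 6Q^2 and AVC = VC/Q = 185 - 36Q + 2Q^2.
AVC is minimized where dAVC/dQ = -36 + 4Q = 0, at Q = 9; min AVC = 185 - 36·9 + 2·9^2 = ¥23.
P = ¥119 exceeds min AVC = ¥23, so the firm stays open.
Set P = MC: 119 = 185 - 72Q + 6Q^2 → 66 - 72Q + 6Q^2 = 0. The roots are Q = 1 and Q = 11; the profit-maximizing output is on the rising part of MC, so Q* = 11.
Check: AVC at Q = 11 is ¥31 ≤ P, so revenue covers variable cost.
Profit = P·Q − TC = 119·11 − 876 = ¥433.

Produce at Q = 11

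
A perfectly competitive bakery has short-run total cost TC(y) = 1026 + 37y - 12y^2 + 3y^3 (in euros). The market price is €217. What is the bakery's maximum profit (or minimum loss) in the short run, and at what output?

Profit = -€162 at y = 6

AVC = 37 - 12y + 3y^2 has its minimum €25 at y = 2; price €217 clears that bar, so the firm operates.
MC = 37 - 24y + 9y^2. Setting P = MC and taking the root on the rising branch gives y* = 6.
TR = 217·6 = 1302. TC = 1026 + 438 = 1464. Profit = 1302 − 1464 = -€162.
By producing, the firm covers all variable cost plus €864 of fixed cost; shutting down would lose the full €1026.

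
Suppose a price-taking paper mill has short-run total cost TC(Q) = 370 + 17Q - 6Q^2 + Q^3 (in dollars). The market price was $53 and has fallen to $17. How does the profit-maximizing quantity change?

MC = 17 - 12Q + 3Q^2; the shutdown threshold is min AVC = $8 (at Q = 3).
At P = $53 ≥ min AVC, set P = MC on the rising branch: Q = 6.
At P = $17 ≥ min AVC, set P = MC: Q = 4. The firm stays open but cuts output.

Output falls from 6 to 4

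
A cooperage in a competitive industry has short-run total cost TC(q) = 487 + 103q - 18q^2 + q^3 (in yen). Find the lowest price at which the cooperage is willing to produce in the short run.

¥22 per unit

The firm shuts down when price falls below the minimum of average variable cost. AVC = VC/q = 103 - 18q + q^2.
At the minimum of AVC, MC = AVC. MC = 103 - 36q + 3q^2; setting MC = AVC gives 2q^2 - 18q = 0, so q = 9. min AVC = 22.
For P < ¥22 the firm produces nothing.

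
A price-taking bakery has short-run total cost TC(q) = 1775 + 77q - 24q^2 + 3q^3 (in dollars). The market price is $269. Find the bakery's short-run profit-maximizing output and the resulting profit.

AVC = 77 - 24q + 3q^2; min AVC = $29 at q = 4. Since P = $269 ≥ min AVC, the firm produces.
With MC = 77 - 48q + 9q^2, P = MC on the upward-sloping part at q* = 8.
TR = 269·8 = 2152. TC = 1775 + 616 = 2391. Profit = 2152 − 2391 = -$239.
Shutting down would mean losing the fixed cost of $1775, so operating at a loss of $239 is better by $1536.

Profit = -$239 at q = 8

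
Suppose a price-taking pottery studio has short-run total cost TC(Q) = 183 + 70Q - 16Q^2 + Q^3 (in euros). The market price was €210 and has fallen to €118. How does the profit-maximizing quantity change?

Output falls from 14 to 12

MC = 70 - 32Q + 3Q^2; the shutdown threshold is min AVC = €6 (at Q = 8).
At P = €210 ≥ min AVC, set P = MC on the rising branch: Q = 14.
At P = €118 ≥ min AVC, set P = MC: Q = 12. The firm stays open but cuts output.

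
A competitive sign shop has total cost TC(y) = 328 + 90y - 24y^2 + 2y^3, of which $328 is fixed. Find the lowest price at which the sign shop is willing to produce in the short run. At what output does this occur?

$18 per unit, at y = 6

The firm shuts down when price falls below the minimum of average variable cost. AVC = VC/y = 90 - 24y + 2y^2.
dAVC/dy = -24 + 4y = 0 gives y = 6. min AVC = 90 - 24·6 + 2·6^2 = 18.
For P < $18 the firm produces nothing.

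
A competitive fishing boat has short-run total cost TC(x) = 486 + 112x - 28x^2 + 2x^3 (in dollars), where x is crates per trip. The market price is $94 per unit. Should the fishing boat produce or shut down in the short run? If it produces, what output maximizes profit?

Variable cost is VC = 112x - 28x^2 + 2x^3, so AVC = VC/x = 112 - 28x + 2x^2 and MC = dTC/dx = 112 - 56x + 6x^2.
AVC is minimized where dAVC/dx = -28 + 4x = 0, at x = 7; min AVC = 112 - 28·7 + 2·7^2 = $14.
Because $94 ≥ $14, revenue can cover variable cost; the firm operates.
P = MC gives 18 - 56x + 6x^2 = 0, with roots 1/3 and 9. Take the larger (rising MC): x* = 9.
Check: AVC at x = 9 is $22 ≤ P, so revenue covers variable cost.
Profit = P·x − TC = 94·9 − 684 = $162.

Produce at x = 9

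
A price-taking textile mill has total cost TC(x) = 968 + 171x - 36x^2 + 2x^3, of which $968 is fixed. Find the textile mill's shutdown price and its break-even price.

Shutdown price = $9; break-even price = $105

AVC = 171 - 36x + 2x^2; minimized at x = 9, giving min AVC = $9. That is the shutdown price.
ATC = 968/x + 171 - 36x + 2x^2. Setting dATC/dx = −968/x^2 − 36 + 4x = 0 gives x = 11 (since 4·11^3 − 36·11^2 = 968).
min ATC = 968/11 + 171 − 36·11 + 2·11^2 = $105. That is the break-even price.
For $9 ≤ P < $105 the firm produces at a loss; below $9 it shuts down.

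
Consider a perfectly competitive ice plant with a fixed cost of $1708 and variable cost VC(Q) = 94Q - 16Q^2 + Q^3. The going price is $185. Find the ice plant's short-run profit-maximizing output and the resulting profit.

Profit = -$18 at Q = 13

AVC = 94 - 16Q + Q^2; min AVC = $30 at Q = 8. Since P = $185 ≥ min AVC, the firm produces.
MC = 94 - 32Q + 3Q^2. Setting P = MC and taking the root on the rising branch gives Q* = 13.
TR = 185·13 = 2405. TC = 1708 + 715 = 2423. Profit = 2405 − 2423 = -$18.
By producing, the firm covers all variable cost plus $1690 of fixed cost; shutting down would lose the full $1708.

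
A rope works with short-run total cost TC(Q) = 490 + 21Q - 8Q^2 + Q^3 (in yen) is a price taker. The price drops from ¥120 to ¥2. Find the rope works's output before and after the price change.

AVC = 21 - 8Q + Q^2, minimized at Q = 4 where min AVC = ¥5. MC = 21 - 16Q + 3Q^2.
At P = ¥120 ≥ min AVC, set P = MC on the rising branch: Q = 9.
At P = ¥2 < min AVC = ¥5, price no longer covers variable cost at any output, so the firm shuts down: Q = 0.

Output falls from 9 to 0 (the firm shuts down)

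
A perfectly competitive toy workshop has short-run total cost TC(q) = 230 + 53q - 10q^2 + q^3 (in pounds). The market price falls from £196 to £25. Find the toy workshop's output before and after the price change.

AVC = 53 - 10q + q^2, minimized at q = 5 where min AVC = £28. MC = 53 - 20q + 3q^2.
With P = £196 above the shutdown price, P = MC gives q = 11.
At P = £25 < min AVC = £28, price no longer covers variable cost at any output, so the firm shuts down: q = 0.

Output falls from 11 to 0 (the firm shuts down)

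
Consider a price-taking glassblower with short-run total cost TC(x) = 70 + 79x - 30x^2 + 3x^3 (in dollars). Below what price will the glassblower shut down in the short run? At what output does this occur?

The shutdown price is the minimum of AVC. VC = 79x - 30x^2 + 3x^3, so AVC = 79 - 30x + 3x^2.
At the minimum of AVC, MC = AVC. MC = 79 - 60x + 9x^2; setting MC = AVC gives 6x^2 - 30x = 0, so x = 5. min AVC = 4.
So the shutdown price is $4.

$4 per unit, at x = 5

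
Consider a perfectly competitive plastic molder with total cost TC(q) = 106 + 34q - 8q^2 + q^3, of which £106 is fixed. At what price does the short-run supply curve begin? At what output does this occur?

£18 per unit, at q = 4

The firm shuts down when price falls below the minimum of average variable cost. AVC = VC/q = 34 - 8q + q^2.
dAVC/dq = -8 + 2q = 0 gives q = 4. min AVC = 34 - 8·4 + 4^2 = 18.
The firm shuts down for any P below £18.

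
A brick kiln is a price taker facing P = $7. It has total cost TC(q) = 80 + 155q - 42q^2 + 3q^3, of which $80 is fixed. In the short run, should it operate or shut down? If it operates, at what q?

Strip out fixed cost: VC = 155q - 42q^2 + 3q^3. Then AVC = 155 - 42q + 3q^2 and MC = 155 - 84q + 9q^2.
AVC hits its minimum where MC = AVC, at q = 7, giving min AVC = 155 - 42·7 + 3·7^2 = $8.
Since P = $7 < min AVC = $8, price fails to cover variable cost at any output.
Shutting down limits the loss to fixed cost, $80.

Shut down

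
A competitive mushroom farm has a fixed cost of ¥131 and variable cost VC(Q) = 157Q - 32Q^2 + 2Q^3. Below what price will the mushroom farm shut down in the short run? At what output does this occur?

The shutdown price is the minimum of AVC. VC = 157Q - 32Q^2 + 2Q^3, so AVC = 157 - 32Q + 2Q^2.
At the minimum of AVC, MC = AVC. MC = 157 - 64Q + 6Q^2; setting MC = AVC gives 4Q^2 - 32Q = 0, so Q = 8. min AVC = 29.
So the shutdown price is ¥29.

¥29 per unit, at Q = 8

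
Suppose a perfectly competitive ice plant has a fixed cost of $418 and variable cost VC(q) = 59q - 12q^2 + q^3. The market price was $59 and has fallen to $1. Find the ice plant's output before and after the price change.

AVC = 59 - 12q + q^2, minimized at q = 6 where min AVC = $23. MC = 59 - 24q + 3q^2.
With P = $59 above the shutdown price, P = MC gives q = 8.
At P = $1 < min AVC = $23, price no longer covers variable cost at any output, so the firm shuts down: q = 0.

Output falls from 8 to 0 (the firm shuts down)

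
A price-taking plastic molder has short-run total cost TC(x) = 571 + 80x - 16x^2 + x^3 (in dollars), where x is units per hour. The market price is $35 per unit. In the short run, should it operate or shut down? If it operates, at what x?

Variable cost is VC = 80x - 16x^2 + x^3, so AVC = VC/x = 80 - 16x + x^2 and MC = dTC/dx = 80 - 32x + 3x^2.
AVC hits its minimum where MC = AVC, at x = 8, giving min AVC = 80 - 16·8 + 8^2 = $16.
Since P = $35 ≥ min AVC = $16, price covers variable cost and the firm should produce.
Set P = MC: 35 = 80 - 32x + 3x^2 → 45 - 32x + 3x^2 = 0. The roots are x = 5/3 and x = 9; the profit-maximizing output is on the rising part of MC, so x* = 9.
Check: AVC at x = 9 is $17 ≤ P, so revenue covers variable cost.
Profit = P·x − TC = 35·9 − 724 = -$409, a loss, but smaller than the $571 fixed cost the firm would lose by shutting down.

Produce at x = 9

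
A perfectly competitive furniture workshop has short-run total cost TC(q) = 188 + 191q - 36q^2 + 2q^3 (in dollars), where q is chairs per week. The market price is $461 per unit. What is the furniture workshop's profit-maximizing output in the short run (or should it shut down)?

Variable cost is VC = 191q - 36q^2 + 2q^3, so AVC = VC/q = 191 - 36q + 2q^2 and MC = dTC/dq = 191 - 72q + 6q^2.
The AVC parabola has its vertex at q = 36/4 = 9, where AVC = 191 - 36·9 + 2·9^2 = $29.
P = $461 exceeds min AVC = $29, so the firm stays open.
Set P = MC: 461 = 191 - 72q + 6q^2 → -270 - 72q + 6q^2 = 0. The roots are q = -3 and q = 15; the profit-maximizing output is on the rising part of MC, so q* = 15.
Check: AVC at q = 15 is $101 ≤ P, so revenue covers variable cost.
Profit = P·q − TC = 461·15 − 1703 = $5212.

Produce at q = 15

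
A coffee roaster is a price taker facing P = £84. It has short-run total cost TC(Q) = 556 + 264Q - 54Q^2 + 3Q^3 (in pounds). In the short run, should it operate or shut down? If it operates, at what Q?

Strip out fixed cost: VC = 264Q - 54Q^2 + 3Q^3. Then AVC = 264 - 54Q + 3Q^2 and MC = 264 - 108Q + 9Q^2.
AVC hits its minimum where MC = AVC, at Q = 9, giving min AVC = 264 - 54·9 + 3·9^2 = £21.
P = £84 exceeds min AVC = £21, so the firm stays open.
P = MC gives 180 - 108Q + 9Q^2 = 0, with roots 2 and 10. Take the larger (rising MC): Q* = 10.
Check: AVC at Q = 10 is £24 ≤ P, so revenue covers variable cost.
Profit = P·Q − TC = 84·10 − 796 = £44.

Produce at Q = 10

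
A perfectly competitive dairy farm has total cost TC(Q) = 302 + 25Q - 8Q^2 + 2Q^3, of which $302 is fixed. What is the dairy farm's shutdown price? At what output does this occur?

The firm shuts down when price falls below the minimum of average variable cost. AVC = VC/Q = 25 - 8Q + 2Q^2.
dAVC/dQ = -8 + 4Q = 0 gives Q = 2. min AVC = 25 - 8·2 + 2·2^2 = 17.
So the shutdown price is $17.

$17 per unit, at Q = 2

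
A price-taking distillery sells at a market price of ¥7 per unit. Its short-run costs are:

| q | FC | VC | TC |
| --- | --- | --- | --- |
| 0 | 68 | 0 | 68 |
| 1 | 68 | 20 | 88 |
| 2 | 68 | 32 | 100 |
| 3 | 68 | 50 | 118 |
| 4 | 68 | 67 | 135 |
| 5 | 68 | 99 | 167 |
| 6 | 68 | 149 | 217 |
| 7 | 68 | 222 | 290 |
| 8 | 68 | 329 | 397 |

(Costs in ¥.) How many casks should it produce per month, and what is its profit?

q = 0 (shut down); profit = -¥68

Compute π = P·q − TC at each output: q=0: -68; q=1: -81; q=2: -86; q=3: -97; q=4: -107; q=5: -132; q=6: -175; q=7: -241; q=8: -341.
Profit is highest at q = 0. Equivalently, the lowest AVC in the table is 32/2 ≈ ¥16 at q = 2, and P = ¥7 falls below it — price never covers variable cost, so the firm shuts down and loses only its fixed cost.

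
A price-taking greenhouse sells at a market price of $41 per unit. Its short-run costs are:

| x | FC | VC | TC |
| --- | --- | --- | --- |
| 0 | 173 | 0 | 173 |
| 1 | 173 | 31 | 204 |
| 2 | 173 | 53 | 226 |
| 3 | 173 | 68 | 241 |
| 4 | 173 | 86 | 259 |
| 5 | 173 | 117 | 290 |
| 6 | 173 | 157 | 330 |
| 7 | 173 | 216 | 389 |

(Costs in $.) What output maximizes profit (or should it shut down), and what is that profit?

Profit at each row (π = 41x − TC): x=0: -173; x=1: -163; x=2: -144; x=3: -118; x=4: -95; x=5: -85; x=6: -84; x=7: -102.
Profit is maximized at x = 6. AVC there is 157/6 = $26.17 ≤ P, so producing beats shutting down (which would give -$173).

x = 6; profit = -$84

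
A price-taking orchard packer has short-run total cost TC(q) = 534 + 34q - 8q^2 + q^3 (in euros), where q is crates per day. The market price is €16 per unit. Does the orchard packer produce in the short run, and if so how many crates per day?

Shut down

From TC, MC = TC'(q) = 34 - 16q + 3q^2 and AVC = VC/q = 34 - 8q + q^2.
The AVC parabola has its vertex at q = 8/2 = 4, where AVC = 34 - 8·4 + 4^2 = €18.
Since P = €16 < min AVC = €18, price fails to cover variable cost at any output.
The firm minimizes its loss by shutting down and losing only its fixed cost of €534.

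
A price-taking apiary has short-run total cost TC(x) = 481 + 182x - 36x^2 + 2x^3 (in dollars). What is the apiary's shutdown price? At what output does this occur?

$20 per unit, at x = 9

Short-run supply begins at min AVC. From VC = 182x - 36x^2 + 2x^3, AVC = 182 - 36x + 2x^2.
dAVC/dx = -36 + 4x = 0 gives x = 9. min AVC = 182 - 36·9 + 2·9^2 = 20.
For P < $20 the firm produces nothing.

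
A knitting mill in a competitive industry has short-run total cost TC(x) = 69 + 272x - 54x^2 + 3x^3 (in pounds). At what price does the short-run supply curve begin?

The firm shuts down when price falls below the minimum of average variable cost. AVC = VC/x = 272 - 54x + 3x^2.
dAVC/dx = -54 + 6x = 0 gives x = 9. min AVC = 272 - 54·9 + 3·9^2 = 29.
So the shutdown price is £29.

£29 per unit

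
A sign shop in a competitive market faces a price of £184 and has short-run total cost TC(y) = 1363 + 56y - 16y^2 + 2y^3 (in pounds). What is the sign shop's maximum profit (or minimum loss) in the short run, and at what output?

Profit = -£339 at y = 8

AVC = 56 - 16y + 2y^2; min AVC = £24 at y = 4. Since P = £184 ≥ min AVC, the firm produces.
MC = 56 - 32y + 6y^2. Setting P = MC and taking the root on the rising branch gives y* = 8.
TR = 184·8 = 1472. TC = 1363 + 448 = 1811. Profit = 1472 − 1811 = -£339.
That loss of £339 beats the £1363 the firm would lose by shutting down; producing recovers £1024 of fixed cost.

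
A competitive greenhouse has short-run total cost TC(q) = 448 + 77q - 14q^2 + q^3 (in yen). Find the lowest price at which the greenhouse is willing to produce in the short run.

¥28 per unit

Short-run supply begins at min AVC. From VC = 77q - 14q^2 + q^3, AVC = 77 - 14q + q^2.
dAVC/dq = -14 + 2q = 0 gives q = 7. min AVC = 77 - 14·7 + 7^2 = 28.
So the shutdown price is ¥28.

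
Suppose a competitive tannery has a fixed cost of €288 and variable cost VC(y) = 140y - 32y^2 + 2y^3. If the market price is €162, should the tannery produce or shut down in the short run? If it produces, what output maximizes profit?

Produce at y = 11

Variable cost is VC = 140y - 32y^2 + 2y^3, so AVC = VC/y = 140 - 32y + 2y^2 and MC = dTC/dy = 140 - 64y + 6y^2.
AVC is minimized where dAVC/dy = -32 + 4y = 0, at y = 8; min AVC = 140 - 32·8 + 2·8^2 = €12.
Because €162 ≥ €12, revenue can cover variable cost; the firm operates.
P = MC gives -22 - 64y + 6y^2 = 0, with roots -1/3 and 11. Take the larger (rising MC): y* = 11.
Check: AVC at y = 11 is €30 ≤ P, so revenue covers variable cost.
Profit = P·y − TC = 162·11 − 618 = €1164.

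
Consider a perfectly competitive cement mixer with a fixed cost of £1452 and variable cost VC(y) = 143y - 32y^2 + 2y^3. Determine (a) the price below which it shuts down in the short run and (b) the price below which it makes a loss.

Shutdown price = min AVC. AVC = 143 - 32y + 2y^2, with vertex at y = 8 and minimum £15.
ATC = 1452/y + 143 - 32y + 2y^2. Setting dATC/dy = −1452/y^2 − 32 + 4y = 0 gives y = 11 (since 4·11^3 − 32·11^2 = 1452).
min ATC = 1452/11 + 143 − 32·11 + 2·11^2 = £165. That is the break-even price.
Between these two prices the firm operates at a loss; above £165 it earns a profit.

Shutdown price = £15; break-even price = £165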